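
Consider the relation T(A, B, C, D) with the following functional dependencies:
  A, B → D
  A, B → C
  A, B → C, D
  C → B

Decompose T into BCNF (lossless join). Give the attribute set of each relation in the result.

Candidate keys of the original relation: {A, B}, {A, C}.
Within {A, B, C, D}: {C}⁺ ∩ {A, B, C, D} = {B, C}, not the whole set, so C → B violates BCNF; decompose into {B, C} and {A, C, D}.
{B, C} has no BCNF violation.
{A, C, D} has no BCNF violation.

{A, C, D}; {B, C}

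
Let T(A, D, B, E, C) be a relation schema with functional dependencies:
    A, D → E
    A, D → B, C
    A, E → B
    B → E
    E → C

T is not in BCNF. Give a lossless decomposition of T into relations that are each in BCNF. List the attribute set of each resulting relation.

Candidate key of the original relation: {A, D}.
{A, B, C, D, E}: {A, E} determines {A, B, C, E} here but is not a superkey — split on A, E → B, C, giving {A, B, C, E} and {A, D, E}.
{A, B, C, E}: {B} determines {B, C, E} here but is not a superkey — split on B → C, E, giving {B, C, E} and {A, B}.
{B, C, E}: {E} determines {C, E} here but is not a superkey — split on E → C, giving {C, E} and {B, E}.
{C, E} is in BCNF.
{B, E} is in BCNF.
{A, B} is in BCNF.
{A, D, E} is in BCNF.

{A, B}; {A, D, E}; {B, E}; {C, E}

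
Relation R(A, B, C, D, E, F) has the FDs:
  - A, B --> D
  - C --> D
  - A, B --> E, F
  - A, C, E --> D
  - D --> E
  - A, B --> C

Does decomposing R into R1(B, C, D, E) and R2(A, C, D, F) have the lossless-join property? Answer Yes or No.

Common attributes: {C, D}; their closure is {C, D, E}.
The closure covers neither R1 nor R2 entirely; the join is not lossless.

No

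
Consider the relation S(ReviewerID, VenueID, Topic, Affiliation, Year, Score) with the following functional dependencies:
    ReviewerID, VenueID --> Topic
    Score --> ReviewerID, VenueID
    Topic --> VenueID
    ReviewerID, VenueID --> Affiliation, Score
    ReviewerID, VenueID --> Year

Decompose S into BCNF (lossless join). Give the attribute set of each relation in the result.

{Affiliation, ReviewerID, Score, Topic, Year}; {Topic, VenueID}

Candidate keys of the original relation: {ReviewerID, Topic}, {ReviewerID, VenueID}, {Score}.
{Affiliation, ReviewerID, Score, Topic, VenueID, Year}: {Topic} determines {Topic, VenueID} here but is not a superkey — split on Topic --> VenueID, giving {Topic, VenueID} and {Affiliation, ReviewerID, Score, Topic, Year}.
{Topic, VenueID}: every determinant is a superkey — BCNF.
{Affiliation, ReviewerID, Score, Topic, Year}: every determinant is a superkey — BCNF.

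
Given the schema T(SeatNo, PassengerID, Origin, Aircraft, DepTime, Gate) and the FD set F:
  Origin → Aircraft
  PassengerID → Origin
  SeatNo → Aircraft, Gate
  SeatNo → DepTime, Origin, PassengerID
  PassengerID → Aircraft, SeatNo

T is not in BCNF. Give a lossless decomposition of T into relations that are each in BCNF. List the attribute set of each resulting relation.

Candidate keys of the original relation: {PassengerID}, {SeatNo}.
In {Aircraft, DepTime, Gate, Origin, PassengerID, SeatNo}, {Origin} is not a superkey ({Origin}⁺ restricted to this set is {Aircraft, Origin}), so split on Origin → Aircraft into {Aircraft, Origin} and {DepTime, Gate, Origin, PassengerID, SeatNo}.
{Aircraft, Origin} is in BCNF.
{DepTime, Gate, Origin, PassengerID, SeatNo} is in BCNF.

{Aircraft, Origin}; {DepTime, Gate, Origin, PassengerID, SeatNo}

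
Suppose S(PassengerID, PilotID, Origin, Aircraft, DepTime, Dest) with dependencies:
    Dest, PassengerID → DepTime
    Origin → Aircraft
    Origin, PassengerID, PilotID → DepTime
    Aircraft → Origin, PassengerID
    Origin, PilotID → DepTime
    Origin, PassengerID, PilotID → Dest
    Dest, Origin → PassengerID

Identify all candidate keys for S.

{PilotID} never appears on the right of any FD, so every key must include it.
{Aircraft, PilotID}⁺ = {Aircraft, DepTime, Dest, Origin, PassengerID, PilotID}, which is every attribute, so {Aircraft, PilotID} is a candidate key.
{Origin, PilotID}⁺ = {Aircraft, DepTime, Dest, Origin, PassengerID, PilotID}, which is every attribute, so {Origin, PilotID} is a candidate key.
No proper subset of any of these is a key, and no other minimal superkey exists.

{Aircraft, PilotID}, {Origin, PilotID}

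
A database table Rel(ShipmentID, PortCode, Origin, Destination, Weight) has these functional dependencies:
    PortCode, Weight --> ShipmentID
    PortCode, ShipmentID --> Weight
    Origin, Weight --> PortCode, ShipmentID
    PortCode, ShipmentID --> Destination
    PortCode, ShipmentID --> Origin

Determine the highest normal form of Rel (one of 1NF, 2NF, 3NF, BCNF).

BCNF

Candidate keys: {Origin, Weight}, {PortCode, ShipmentID}, {PortCode, Weight}. Prime attributes: {Origin, PortCode, ShipmentID, Weight}.
The left-hand side of every FD is a superkey, so BCNF is satisfied.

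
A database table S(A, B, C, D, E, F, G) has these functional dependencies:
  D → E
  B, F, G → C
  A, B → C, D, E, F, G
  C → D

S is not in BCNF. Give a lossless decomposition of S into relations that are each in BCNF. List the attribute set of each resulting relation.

{A, B, F, G}; {B, C, F, G}; {C, D}; {D, E}

Candidate key of the original relation: {A, B}.
{A, B, C, D, E, F, G}: {D} determines {D, E} here but is not a superkey — split on D → E, giving {D, E} and {A, B, C, D, F, G}.
{D, E}: every determinant is a superkey — BCNF.
{A, B, C, D, F, G}: {B, F, G} determines {B, C, D, F, G} here but is not a superkey — split on B, F, G → C, D, giving {B, C, D, F, G} and {A, B, F, G}.
{B, C, D, F, G}: {C} determines {C, D} here but is not a superkey — split on C → D, giving {C, D} and {B, C, F, G}.
{C, D}: every determinant is a superkey — BCNF.
{B, C, F, G}: every determinant is a superkey — BCNF.
{A, B, F, G}: every determinant is a superkey — BCNF.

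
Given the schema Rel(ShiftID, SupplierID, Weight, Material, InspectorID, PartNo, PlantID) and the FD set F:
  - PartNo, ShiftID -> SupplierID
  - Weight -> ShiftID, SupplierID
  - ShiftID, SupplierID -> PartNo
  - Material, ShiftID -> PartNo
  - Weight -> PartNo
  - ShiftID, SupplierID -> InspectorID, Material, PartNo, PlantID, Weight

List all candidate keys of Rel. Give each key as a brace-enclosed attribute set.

{Weight}⁺ = {InspectorID, Material, PartNo, PlantID, ShiftID, SupplierID, Weight} — all of the relation — so {Weight} is a candidate key.
{Material, ShiftID}⁺ = {InspectorID, Material, PartNo, PlantID, ShiftID, SupplierID, Weight} — all of the relation — so {Material, ShiftID} is a candidate key.
{PartNo, ShiftID}⁺ = {InspectorID, Material, PartNo, PlantID, ShiftID, SupplierID, Weight} — all of the relation — so {PartNo, ShiftID} is a candidate key.
{ShiftID, SupplierID}⁺ = {InspectorID, Material, PartNo, PlantID, ShiftID, SupplierID, Weight} — all of the relation — so {ShiftID, SupplierID} is a candidate key.
No proper subset of any of these is a key, and no other minimal superkey exists.

{Material, ShiftID}, {PartNo, ShiftID}, {ShiftID, SupplierID}, {Weight}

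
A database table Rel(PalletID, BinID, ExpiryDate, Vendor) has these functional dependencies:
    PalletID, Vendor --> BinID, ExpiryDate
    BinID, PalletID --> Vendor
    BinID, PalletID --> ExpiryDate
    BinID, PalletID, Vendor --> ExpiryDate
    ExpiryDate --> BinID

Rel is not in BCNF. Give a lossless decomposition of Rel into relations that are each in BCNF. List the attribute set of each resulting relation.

{BinID, ExpiryDate}; {ExpiryDate, PalletID, Vendor}

Candidate keys of the original relation: {BinID, PalletID}, {ExpiryDate, PalletID}, {PalletID, Vendor}.
Within {BinID, ExpiryDate, PalletID, Vendor}: {ExpiryDate}⁺ ∩ {BinID, ExpiryDate, PalletID, Vendor} = {BinID, ExpiryDate}, not the whole set, so ExpiryDate --> BinID violates BCNF; decompose into {BinID, ExpiryDate} and {ExpiryDate, PalletID, Vendor}.
{BinID, ExpiryDate}: every determinant is a superkey — BCNF.
{ExpiryDate, PalletID, Vendor}: every determinant is a superkey — BCNF.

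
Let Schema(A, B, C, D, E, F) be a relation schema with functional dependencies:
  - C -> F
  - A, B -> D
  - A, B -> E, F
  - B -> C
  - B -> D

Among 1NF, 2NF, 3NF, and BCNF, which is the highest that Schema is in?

1NF

Candidate key: {A, B}. Prime attributes: {A, B}.
C -> F breaks BCNF: {C}⁺ = {C, F}, so {C} is not a superkey.
C -> F has non-prime {F} on the right and a non-superkey on the left, so 3NF fails.
The proper key subset {B} of {A, B} determines non-prime {C, D, F}, so the relation is not even in 2NF.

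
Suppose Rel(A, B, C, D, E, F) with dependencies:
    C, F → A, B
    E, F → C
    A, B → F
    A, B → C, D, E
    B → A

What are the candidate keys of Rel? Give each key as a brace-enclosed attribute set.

{B}, {C, F}, {E, F}

Closure of {B} is {A, B, C, D, E, F}, the whole schema; {B} is a candidate key.
Closure of {C, F} is {A, B, C, D, E, F}, the whole schema; {C, F} is a candidate key.
Closure of {E, F} is {A, B, C, D, E, F}, the whole schema; {E, F} is a candidate key.
No proper subset of any of these is a key, and no other minimal superkey exists.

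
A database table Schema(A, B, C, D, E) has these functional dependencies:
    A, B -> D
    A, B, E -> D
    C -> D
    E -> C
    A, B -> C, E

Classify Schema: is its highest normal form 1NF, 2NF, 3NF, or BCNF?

Candidate key: {A, B}. Prime attributes: {A, B}.
C -> D: {C}⁺ = {C, D}, which is not all of the attributes, so the left side is not a superkey — BCNF is violated.
Because {D} is non-prime and the left side of C -> D is not a superkey, the relation is not in 3NF.
No non-prime attribute depends on a proper subset of any candidate key, so 2NF holds.

2NF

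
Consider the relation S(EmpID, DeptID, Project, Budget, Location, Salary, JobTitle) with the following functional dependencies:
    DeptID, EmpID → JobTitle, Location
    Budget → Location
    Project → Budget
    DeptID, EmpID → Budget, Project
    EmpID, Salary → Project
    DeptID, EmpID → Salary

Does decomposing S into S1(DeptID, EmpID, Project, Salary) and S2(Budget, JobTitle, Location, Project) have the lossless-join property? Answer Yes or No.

No

Common attributes: {Project}; their closure is {Budget, Location, Project}.
S1 ⊄ {Budget, Location, Project} and S2 ⊄ {Budget, Location, Project}, so the split is lossy.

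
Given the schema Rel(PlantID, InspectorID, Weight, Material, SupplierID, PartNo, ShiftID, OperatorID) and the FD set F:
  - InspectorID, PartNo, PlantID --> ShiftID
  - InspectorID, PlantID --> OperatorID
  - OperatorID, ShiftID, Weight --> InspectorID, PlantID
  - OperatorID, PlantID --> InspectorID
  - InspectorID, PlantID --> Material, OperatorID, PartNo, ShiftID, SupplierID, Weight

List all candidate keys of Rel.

{InspectorID, PlantID}, {OperatorID, PlantID}, {OperatorID, ShiftID, Weight}

{InspectorID, PlantID}⁺ = {InspectorID, Material, OperatorID, PartNo, PlantID, ShiftID, SupplierID, Weight}, which is every attribute, so {InspectorID, PlantID} is a candidate key.
{OperatorID, PlantID}⁺ = {InspectorID, Material, OperatorID, PartNo, PlantID, ShiftID, SupplierID, Weight}, which is every attribute, so {OperatorID, PlantID} is a candidate key.
{OperatorID, ShiftID, Weight}⁺ = {InspectorID, Material, OperatorID, PartNo, PlantID, ShiftID, SupplierID, Weight}, which is every attribute, so {OperatorID, ShiftID, Weight} is a candidate key.
Any other superkey properly contains one of these, so there are no further candidate keys.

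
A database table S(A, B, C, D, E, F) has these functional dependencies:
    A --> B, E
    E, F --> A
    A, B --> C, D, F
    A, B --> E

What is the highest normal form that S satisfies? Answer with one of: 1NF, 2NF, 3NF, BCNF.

Candidate keys: {A}, {E, F}. Prime attributes: {A, E, F}.
The left-hand side of every FD is a superkey, so BCNF is satisfied.

BCNF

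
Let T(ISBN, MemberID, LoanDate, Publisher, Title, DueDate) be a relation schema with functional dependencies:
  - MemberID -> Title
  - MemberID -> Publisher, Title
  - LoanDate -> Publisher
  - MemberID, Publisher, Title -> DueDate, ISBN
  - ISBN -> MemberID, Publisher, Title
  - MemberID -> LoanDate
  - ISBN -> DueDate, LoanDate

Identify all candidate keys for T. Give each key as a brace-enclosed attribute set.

{ISBN}, {MemberID}

{ISBN}⁺ = {DueDate, ISBN, LoanDate, MemberID, Publisher, Title} — all of the relation — so {ISBN} is a candidate key.
{MemberID}⁺ = {DueDate, ISBN, LoanDate, MemberID, Publisher, Title} — all of the relation — so {MemberID} is a candidate key.
These are minimal and exhaustive — every other superkey contains one of them.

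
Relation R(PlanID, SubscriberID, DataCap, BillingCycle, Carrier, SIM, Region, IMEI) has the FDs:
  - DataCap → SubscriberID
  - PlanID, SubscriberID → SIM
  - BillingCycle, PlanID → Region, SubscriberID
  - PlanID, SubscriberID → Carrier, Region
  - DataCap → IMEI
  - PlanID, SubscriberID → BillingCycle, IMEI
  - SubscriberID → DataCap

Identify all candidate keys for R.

{BillingCycle, PlanID}, {DataCap, PlanID}, {PlanID, SubscriberID}

No FD produces {PlanID}, so it must be in every candidate key.
{BillingCycle, PlanID} is a candidate key since {BillingCycle, PlanID}⁺ = {BillingCycle, Carrier, DataCap, IMEI, PlanID, Region, SIM, SubscriberID} covers every attribute.
{DataCap, PlanID} is a candidate key since {DataCap, PlanID}⁺ = {BillingCycle, Carrier, DataCap, IMEI, PlanID, Region, SIM, SubscriberID} covers every attribute.
{PlanID, SubscriberID} is a candidate key since {PlanID, SubscriberID}⁺ = {BillingCycle, Carrier, DataCap, IMEI, PlanID, Region, SIM, SubscriberID} covers every attribute.
No proper subset of any of these is a key, and no other minimal superkey exists.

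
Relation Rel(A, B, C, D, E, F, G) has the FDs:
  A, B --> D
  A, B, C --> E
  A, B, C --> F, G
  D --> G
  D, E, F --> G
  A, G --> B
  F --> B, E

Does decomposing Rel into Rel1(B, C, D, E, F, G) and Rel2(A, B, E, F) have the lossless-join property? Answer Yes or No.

The shared attributes are {B, E, F} and {B, E, F}⁺ = {B, E, F}.
The closure covers neither Rel1 nor Rel2 entirely; the join is not lossless.

No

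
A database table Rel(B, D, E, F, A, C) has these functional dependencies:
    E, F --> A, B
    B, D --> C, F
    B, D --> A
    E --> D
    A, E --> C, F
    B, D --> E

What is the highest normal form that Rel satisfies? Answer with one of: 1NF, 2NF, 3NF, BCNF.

3NF

Candidate keys: {A, E}, {B, D}, {B, E}, {E, F}. Prime attributes: {A, B, D, E, F}.
E --> D breaks BCNF: {E}⁺ = {D, E}, so {E} is not a superkey.
Its right-hand attributes {D} are all prime, as are those of every other non-superkey FD — the relation is in 3NF.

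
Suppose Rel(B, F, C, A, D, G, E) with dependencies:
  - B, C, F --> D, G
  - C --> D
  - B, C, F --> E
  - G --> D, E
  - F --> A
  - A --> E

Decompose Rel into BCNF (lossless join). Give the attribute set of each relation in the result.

Candidate key of the original relation: {B, C, F}.
In {A, B, C, D, E, F, G}, {C} is not a superkey ({C}⁺ restricted to this set is {C, D}), so split on C --> D into {C, D} and {A, B, C, E, F, G}.
{C, D} is in BCNF.
In {A, B, C, E, F, G}, {G} is not a superkey ({G}⁺ restricted to this set is {E, G}), so split on G --> E into {E, G} and {A, B, C, F, G}.
{E, G} is in BCNF.
In {A, B, C, F, G}, {F} is not a superkey ({F}⁺ restricted to this set is {A, F}), so split on F --> A into {A, F} and {B, C, F, G}.
{A, F} is in BCNF.
{B, C, F, G} is in BCNF.

{A, F}; {B, C, F, G}; {C, D}; {E, G}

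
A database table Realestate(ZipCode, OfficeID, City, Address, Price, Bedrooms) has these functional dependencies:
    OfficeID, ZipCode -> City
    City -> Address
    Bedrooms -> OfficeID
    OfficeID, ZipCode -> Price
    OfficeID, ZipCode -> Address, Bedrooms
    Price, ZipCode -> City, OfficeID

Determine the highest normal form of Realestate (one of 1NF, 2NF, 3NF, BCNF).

2NF

Candidate keys: {Bedrooms, ZipCode}, {OfficeID, ZipCode}, {Price, ZipCode}. Prime attributes: {Bedrooms, OfficeID, Price, ZipCode}.
City -> Address: {City}⁺ = {Address, City}, which is not all of the attributes, so the left side is not a superkey — BCNF is violated.
City -> Address has non-prime {Address} on the right and a non-superkey on the left, so 3NF fails.
Checking every proper subset of each key, none determines a non-prime attribute — 2NF is satisfied.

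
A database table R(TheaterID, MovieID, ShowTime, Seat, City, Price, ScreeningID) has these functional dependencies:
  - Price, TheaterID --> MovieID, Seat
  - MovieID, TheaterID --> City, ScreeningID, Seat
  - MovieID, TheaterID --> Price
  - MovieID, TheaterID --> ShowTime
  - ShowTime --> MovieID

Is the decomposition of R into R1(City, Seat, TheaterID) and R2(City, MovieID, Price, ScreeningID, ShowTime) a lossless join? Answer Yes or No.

No

The shared attributes are {City} and {City}⁺ = {City}.
Neither R1 nor R2 is contained in that closure, so the decomposition is lossy.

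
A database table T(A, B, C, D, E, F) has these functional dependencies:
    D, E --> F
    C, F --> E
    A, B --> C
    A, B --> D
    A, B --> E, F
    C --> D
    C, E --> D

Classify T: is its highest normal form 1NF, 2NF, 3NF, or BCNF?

2NF

Candidate key: {A, B}. Prime attributes: {A, B}.
For D, E --> F we have {D, E}⁺ = {D, E, F}; {D, E} is not a superkey, so BCNF fails.
D, E --> F determines the non-prime attribute {F} from a non-superkey — 3NF is violated.
No non-prime attribute depends on a proper subset of any candidate key, so 2NF holds.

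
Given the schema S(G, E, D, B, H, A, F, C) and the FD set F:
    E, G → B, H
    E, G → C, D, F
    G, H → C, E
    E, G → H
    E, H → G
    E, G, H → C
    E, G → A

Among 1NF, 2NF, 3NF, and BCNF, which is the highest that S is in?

BCNF

Candidate keys: {E, G}, {E, H}, {G, H}. Prime attributes: {E, G, H}.
Every FD has a superkey on the left, so the relation is in BCNF.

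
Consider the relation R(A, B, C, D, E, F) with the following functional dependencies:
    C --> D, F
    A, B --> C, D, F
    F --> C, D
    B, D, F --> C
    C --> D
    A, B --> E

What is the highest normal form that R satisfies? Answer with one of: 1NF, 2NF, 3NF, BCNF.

2NF

Candidate key: {A, B}. Prime attributes: {A, B}.
C --> D, F: {C}⁺ = {C, D, F}, which is not all of the attributes, so the left side is not a superkey — BCNF is violated.
C --> D, F has non-prime {D, F} on the right and a non-superkey on the left, so 3NF fails.
No proper subset of a key has a non-prime attribute in its closure, so there is no partial dependency; 2NF holds.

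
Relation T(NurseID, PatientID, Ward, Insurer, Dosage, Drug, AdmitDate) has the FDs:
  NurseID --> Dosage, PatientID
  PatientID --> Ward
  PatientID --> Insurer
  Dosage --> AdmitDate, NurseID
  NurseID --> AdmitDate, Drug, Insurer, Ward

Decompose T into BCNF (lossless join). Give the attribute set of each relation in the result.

Candidate keys of the original relation: {Dosage}, {NurseID}.
Within {AdmitDate, Dosage, Drug, Insurer, NurseID, PatientID, Ward}: {PatientID}⁺ ∩ {AdmitDate, Dosage, Drug, Insurer, NurseID, PatientID, Ward} = {Insurer, PatientID, Ward}, not the whole set, so PatientID --> Insurer, Ward violates BCNF; decompose into {Insurer, PatientID, Ward} and {AdmitDate, Dosage, Drug, NurseID, PatientID}.
{Insurer, PatientID, Ward} has no BCNF violation.
{AdmitDate, Dosage, Drug, NurseID, PatientID} has no BCNF violation.

{AdmitDate, Dosage, Drug, NurseID, PatientID}; {Insurer, PatientID, Ward}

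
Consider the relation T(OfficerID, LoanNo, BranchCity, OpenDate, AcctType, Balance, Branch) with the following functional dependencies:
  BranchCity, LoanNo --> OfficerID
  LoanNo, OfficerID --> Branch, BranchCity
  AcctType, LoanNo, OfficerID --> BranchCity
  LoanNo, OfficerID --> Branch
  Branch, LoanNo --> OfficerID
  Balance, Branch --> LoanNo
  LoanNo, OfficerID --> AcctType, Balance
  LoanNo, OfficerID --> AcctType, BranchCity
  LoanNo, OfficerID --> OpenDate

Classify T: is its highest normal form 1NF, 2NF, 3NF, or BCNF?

BCNF

Candidate keys: {Balance, Branch}, {Branch, LoanNo}, {BranchCity, LoanNo}, {LoanNo, OfficerID}. Prime attributes: {Balance, Branch, BranchCity, LoanNo, OfficerID}.
Each dependency's left side is a superkey — BCNF holds.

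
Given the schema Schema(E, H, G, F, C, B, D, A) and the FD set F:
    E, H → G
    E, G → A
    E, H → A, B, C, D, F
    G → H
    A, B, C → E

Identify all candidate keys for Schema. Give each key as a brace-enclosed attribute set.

{A, B, C, G}, {A, B, C, H}, {E, G}, {E, H}

{E, G}⁺ = {A, B, C, D, E, F, G, H}, which is every attribute, so {E, G} is a candidate key.
{E, H}⁺ = {A, B, C, D, E, F, G, H}, which is every attribute, so {E, H} is a candidate key.
{A, B, C, G}⁺ = {A, B, C, D, E, F, G, H}, which is every attribute, so {A, B, C, G} is a candidate key.
{A, B, C, H}⁺ = {A, B, C, D, E, F, G, H}, which is every attribute, so {A, B, C, H} is a candidate key.
No proper subset of any of these is a key, and no other minimal superkey exists.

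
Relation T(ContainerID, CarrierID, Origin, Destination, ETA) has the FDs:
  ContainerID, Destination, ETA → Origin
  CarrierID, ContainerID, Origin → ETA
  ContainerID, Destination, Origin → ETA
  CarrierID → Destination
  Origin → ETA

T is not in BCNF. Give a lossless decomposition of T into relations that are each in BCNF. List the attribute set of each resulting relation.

{CarrierID, ContainerID, ETA}; {CarrierID, Destination}; {ContainerID, Destination, Origin}; {ETA, Origin}

Candidate keys of the original relation: {CarrierID, ContainerID, ETA}, {CarrierID, ContainerID, Origin}.
Within {CarrierID, ContainerID, Destination, ETA, Origin}: {ContainerID, Destination, ETA}⁺ ∩ {CarrierID, ContainerID, Destination, ETA, Origin} = {ContainerID, Destination, ETA, Origin}, not the whole set, so ContainerID, Destination, ETA → Origin violates BCNF; decompose into {ContainerID, Destination, ETA, Origin} and {CarrierID, ContainerID, Destination, ETA}.
Within {ContainerID, Destination, ETA, Origin}: {Origin}⁺ ∩ {ContainerID, Destination, ETA, Origin} = {ETA, Origin}, not the whole set, so Origin → ETA violates BCNF; decompose into {ETA, Origin} and {ContainerID, Destination, Origin}.
{ETA, Origin}: every determinant is a superkey — BCNF.
{ContainerID, Destination, Origin}: every determinant is a superkey — BCNF.
Within {CarrierID, ContainerID, Destination, ETA}: {CarrierID}⁺ ∩ {CarrierID, ContainerID, Destination, ETA} = {CarrierID, Destination}, not the whole set, so CarrierID → Destination violates BCNF; decompose into {CarrierID, Destination} and {CarrierID, ContainerID, ETA}.
{CarrierID, Destination}: every determinant is a superkey — BCNF.
{CarrierID, ContainerID, ETA}: every determinant is a superkey — BCNF.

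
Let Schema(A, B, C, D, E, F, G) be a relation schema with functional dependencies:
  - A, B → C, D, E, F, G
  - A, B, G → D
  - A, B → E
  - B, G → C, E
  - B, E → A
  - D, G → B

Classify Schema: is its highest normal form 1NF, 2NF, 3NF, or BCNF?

Candidate keys: {A, B}, {B, E}, {B, G}, {D, G}. Prime attributes: {A, B, D, E, G}.
Every FD has a superkey on the left, so the relation is in BCNF.

BCNF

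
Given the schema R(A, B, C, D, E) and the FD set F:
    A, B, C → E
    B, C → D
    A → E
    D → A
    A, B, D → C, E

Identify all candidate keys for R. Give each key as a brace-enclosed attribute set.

Attributes never on any right-hand side: {B} — every candidate key must contain it.
{B, C} is a candidate key since {B, C}⁺ = {A, B, C, D, E} covers every attribute.
{B, D} is a candidate key since {B, D}⁺ = {A, B, C, D, E} covers every attribute.
Any other superkey properly contains one of these, so there are no further candidate keys.

{B, C}, {B, D}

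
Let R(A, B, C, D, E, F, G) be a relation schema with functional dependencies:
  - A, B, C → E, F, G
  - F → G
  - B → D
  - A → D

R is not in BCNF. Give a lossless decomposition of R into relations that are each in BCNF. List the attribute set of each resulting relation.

{A, B, C, E, F}; {B, D}; {F, G}

Candidate key of the original relation: {A, B, C}.
In {A, B, C, D, E, F, G}, {F} is not a superkey ({F}⁺ restricted to this set is {F, G}), so split on F → G into {F, G} and {A, B, C, D, E, F}.
{F, G} has no BCNF violation.
In {A, B, C, D, E, F}, {B} is not a superkey ({B}⁺ restricted to this set is {B, D}), so split on B → D into {B, D} and {A, B, C, E, F}.
{B, D} has no BCNF violation.
{A, B, C, E, F} has no BCNF violation.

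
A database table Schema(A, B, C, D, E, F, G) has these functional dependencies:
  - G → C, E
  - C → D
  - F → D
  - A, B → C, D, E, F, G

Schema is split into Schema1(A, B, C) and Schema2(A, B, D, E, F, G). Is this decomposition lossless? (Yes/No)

Yes

Common attributes: {A, B}; their closure is {A, B, C, D, E, F, G}.
Schema1 is contained in that closure, so Schema1 ∩ Schema2 → Schema1 holds and the join is lossless.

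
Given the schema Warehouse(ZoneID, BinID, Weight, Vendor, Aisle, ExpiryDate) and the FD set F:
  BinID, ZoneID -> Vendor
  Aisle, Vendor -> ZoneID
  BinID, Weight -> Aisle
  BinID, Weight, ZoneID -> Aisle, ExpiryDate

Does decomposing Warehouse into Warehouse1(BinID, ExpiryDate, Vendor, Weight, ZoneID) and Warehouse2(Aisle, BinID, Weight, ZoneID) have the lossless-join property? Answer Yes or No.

Yes

Common attributes: {BinID, Weight, ZoneID}; their closure is {Aisle, BinID, ExpiryDate, Vendor, Weight, ZoneID}.
This includes all of Warehouse1, so the common attributes are a superkey of Warehouse1 — the join is lossless.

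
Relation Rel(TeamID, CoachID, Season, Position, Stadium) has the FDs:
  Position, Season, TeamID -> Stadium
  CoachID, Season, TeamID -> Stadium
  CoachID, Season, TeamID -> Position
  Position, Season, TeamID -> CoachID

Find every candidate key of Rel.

{CoachID, Season, TeamID}, {Position, Season, TeamID}

No FD produces {Season, TeamID}, so they must be in every candidate key.
{CoachID, Season, TeamID}⁺ = {CoachID, Position, Season, Stadium, TeamID} — all of the relation — so {CoachID, Season, TeamID} is a candidate key.
{Position, Season, TeamID}⁺ = {CoachID, Position, Season, Stadium, TeamID} — all of the relation — so {Position, Season, TeamID} is a candidate key.
These are minimal and exhaustive — every other superkey contains one of them.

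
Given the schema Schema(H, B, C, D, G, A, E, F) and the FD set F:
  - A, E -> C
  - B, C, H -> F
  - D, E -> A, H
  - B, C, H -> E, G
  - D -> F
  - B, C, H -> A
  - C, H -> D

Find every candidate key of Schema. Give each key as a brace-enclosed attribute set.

{A, B, E, H}, {B, C, H}, {B, D, E}

{B} never appears on the right of any FD, so every key must include it.
Closure of {B, C, H} is {A, B, C, D, E, F, G, H}, the whole schema; {B, C, H} is a candidate key.
Closure of {B, D, E} is {A, B, C, D, E, F, G, H}, the whole schema; {B, D, E} is a candidate key.
Closure of {A, B, E, H} is {A, B, C, D, E, F, G, H}, the whole schema; {A, B, E, H} is a candidate key.
These are minimal and exhaustive — every other superkey contains one of them.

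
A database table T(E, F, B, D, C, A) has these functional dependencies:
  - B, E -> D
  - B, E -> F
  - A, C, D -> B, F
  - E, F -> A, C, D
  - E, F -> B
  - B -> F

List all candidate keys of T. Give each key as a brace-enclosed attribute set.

Attributes never on any right-hand side: {E} — every candidate key must contain it.
Closure of {B, E} is {A, B, C, D, E, F}, the whole schema; {B, E} is a candidate key.
Closure of {E, F} is {A, B, C, D, E, F}, the whole schema; {E, F} is a candidate key.
Closure of {A, C, D, E} is {A, B, C, D, E, F}, the whole schema; {A, C, D, E} is a candidate key.
These are minimal and exhaustive — every other superkey contains one of them.

{A, C, D, E}, {B, E}, {E, F}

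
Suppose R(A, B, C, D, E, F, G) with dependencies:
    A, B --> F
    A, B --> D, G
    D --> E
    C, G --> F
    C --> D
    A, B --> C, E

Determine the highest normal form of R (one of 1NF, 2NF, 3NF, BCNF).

2NF

Candidate key: {A, B}. Prime attributes: {A, B}.
For D --> E we have {D}⁺ = {D, E}; {D} is not a superkey, so BCNF fails.
D --> E has non-prime {E} on the right and a non-superkey on the left, so 3NF fails.
No non-prime attribute depends on a proper subset of any candidate key, so 2NF holds.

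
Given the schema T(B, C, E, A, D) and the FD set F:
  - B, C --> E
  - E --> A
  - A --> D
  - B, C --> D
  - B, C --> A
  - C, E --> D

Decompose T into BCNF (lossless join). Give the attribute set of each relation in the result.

{A, D}; {A, E}; {B, C, E}

Candidate key of the original relation: {B, C}.
In {A, B, C, D, E}, {E} is not a superkey ({E}⁺ restricted to this set is {A, D, E}), so split on E --> A, D into {A, D, E} and {B, C, E}.
In {A, D, E}, {A} is not a superkey ({A}⁺ restricted to this set is {A, D}), so split on A --> D into {A, D} and {A, E}.
{A, D} is in BCNF.
{A, E} is in BCNF.
{B, C, E} is in BCNF.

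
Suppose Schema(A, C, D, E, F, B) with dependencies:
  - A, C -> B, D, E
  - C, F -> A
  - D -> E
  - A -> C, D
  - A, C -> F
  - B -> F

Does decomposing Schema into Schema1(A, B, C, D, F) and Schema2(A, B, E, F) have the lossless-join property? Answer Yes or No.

Common attributes: {A, B, F}; their closure is {A, B, C, D, E, F}.
Since Schema1 ⊆ {A, B, C, D, E, F}, the intersection is a superkey of Schema1; the decomposition is lossless.

Yes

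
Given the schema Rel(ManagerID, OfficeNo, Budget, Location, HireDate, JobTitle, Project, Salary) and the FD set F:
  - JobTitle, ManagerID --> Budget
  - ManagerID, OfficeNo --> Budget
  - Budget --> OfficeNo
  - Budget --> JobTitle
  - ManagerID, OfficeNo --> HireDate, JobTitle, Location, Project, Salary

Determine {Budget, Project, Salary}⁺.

{Budget, JobTitle, OfficeNo, Project, Salary}

Start with {Budget, Project, Salary}.
Budget --> OfficeNo applies; add {OfficeNo} → now {Budget, OfficeNo, Project, Salary}.
Budget --> JobTitle applies; add {JobTitle} → now {Budget, JobTitle, OfficeNo, Project, Salary}.
No further FD applies.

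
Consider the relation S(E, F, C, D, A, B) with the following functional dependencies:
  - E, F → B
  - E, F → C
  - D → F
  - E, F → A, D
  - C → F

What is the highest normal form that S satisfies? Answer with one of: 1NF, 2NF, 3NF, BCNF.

Candidate keys: {C, E}, {D, E}, {E, F}. Prime attributes: {C, D, E, F}.
D → F breaks BCNF: {D}⁺ = {D, F}, so {D} is not a superkey.
Its right-hand attributes {F} are all prime, as are those of every other non-superkey FD — the relation is in 3NF.

3NF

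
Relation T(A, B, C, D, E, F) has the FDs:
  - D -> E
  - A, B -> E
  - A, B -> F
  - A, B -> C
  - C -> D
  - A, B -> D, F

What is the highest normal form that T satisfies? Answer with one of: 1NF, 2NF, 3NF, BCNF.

Candidate key: {A, B}. Prime attributes: {A, B}.
D -> E: {D}⁺ = {D, E}, which is not all of the attributes, so the left side is not a superkey — BCNF is violated.
Because {E} is non-prime and the left side of D -> E is not a superkey, the relation is not in 3NF.
No proper subset of a key has a non-prime attribute in its closure, so there is no partial dependency; 2NF holds.

2NF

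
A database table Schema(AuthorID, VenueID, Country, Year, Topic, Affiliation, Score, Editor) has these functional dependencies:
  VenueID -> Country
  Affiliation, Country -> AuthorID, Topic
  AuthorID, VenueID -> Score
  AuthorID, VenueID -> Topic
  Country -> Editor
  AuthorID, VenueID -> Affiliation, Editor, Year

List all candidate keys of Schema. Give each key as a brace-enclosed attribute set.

{Affiliation, VenueID}, {AuthorID, VenueID}

Attributes never on any right-hand side: {VenueID} — every candidate key must contain it.
{Affiliation, VenueID} is a candidate key since {Affiliation, VenueID}⁺ = {Affiliation, AuthorID, Country, Editor, Score, Topic, VenueID, Year} covers every attribute.
{AuthorID, VenueID} is a candidate key since {AuthorID, VenueID}⁺ = {Affiliation, AuthorID, Country, Editor, Score, Topic, VenueID, Year} covers every attribute.
No proper subset of any of these is a key, and no other minimal superkey exists.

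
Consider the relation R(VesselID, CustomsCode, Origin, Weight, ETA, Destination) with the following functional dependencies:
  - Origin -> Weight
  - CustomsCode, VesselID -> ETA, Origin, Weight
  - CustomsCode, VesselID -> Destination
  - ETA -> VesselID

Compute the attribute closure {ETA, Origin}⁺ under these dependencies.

Start with {ETA, Origin}.
Origin -> Weight applies; add {Weight} → now {ETA, Origin, Weight}.
ETA -> VesselID applies; add {VesselID} → now {ETA, Origin, VesselID, Weight}.
No further FD applies.

{ETA, Origin, VesselID, Weight}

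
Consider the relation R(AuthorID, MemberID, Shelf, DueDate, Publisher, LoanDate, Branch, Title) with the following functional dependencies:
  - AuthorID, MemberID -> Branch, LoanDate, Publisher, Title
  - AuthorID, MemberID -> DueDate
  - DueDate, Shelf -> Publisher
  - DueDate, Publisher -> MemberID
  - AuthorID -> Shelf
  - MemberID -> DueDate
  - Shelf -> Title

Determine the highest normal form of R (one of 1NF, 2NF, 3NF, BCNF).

1NF

Candidate keys: {AuthorID, DueDate}, {AuthorID, MemberID}. Prime attributes: {AuthorID, DueDate, MemberID}.
For DueDate, Shelf -> Publisher we have {DueDate, Shelf}⁺ = {DueDate, MemberID, Publisher, Shelf, Title}; {DueDate, Shelf} is not a superkey, so BCNF fails.
DueDate, Shelf -> Publisher determines the non-prime attribute {Publisher} from a non-superkey — 3NF is violated.
Since {AuthorID} ⊂ {AuthorID, DueDate} and {AuthorID}⁺ ⊇ {Shelf, Title} with {Shelf, Title} non-prime, there is a partial dependency; 2NF fails.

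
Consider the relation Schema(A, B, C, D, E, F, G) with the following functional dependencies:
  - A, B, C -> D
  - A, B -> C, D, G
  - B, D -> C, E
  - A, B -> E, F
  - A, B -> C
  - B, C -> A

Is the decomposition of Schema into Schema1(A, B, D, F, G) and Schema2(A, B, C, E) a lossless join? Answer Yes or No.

Yes

The shared attributes are {A, B} and {A, B}⁺ = {A, B, C, D, E, F, G}.
Since Schema1 ⊆ {A, B, C, D, E, F, G}, the intersection is a superkey of Schema1; the decomposition is lossless.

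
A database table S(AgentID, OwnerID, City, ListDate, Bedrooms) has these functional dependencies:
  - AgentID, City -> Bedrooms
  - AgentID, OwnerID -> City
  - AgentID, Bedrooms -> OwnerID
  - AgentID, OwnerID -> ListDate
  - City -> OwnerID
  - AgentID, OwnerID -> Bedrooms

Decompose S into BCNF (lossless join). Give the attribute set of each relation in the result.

Candidate keys of the original relation: {AgentID, Bedrooms}, {AgentID, City}, {AgentID, OwnerID}.
{AgentID, Bedrooms, City, ListDate, OwnerID}: {City} determines {City, OwnerID} here but is not a superkey — split on City -> OwnerID, giving {City, OwnerID} and {AgentID, Bedrooms, City, ListDate}.
{City, OwnerID} is in BCNF.
{AgentID, Bedrooms, City, ListDate} is in BCNF.

{AgentID, Bedrooms, City, ListDate}; {City, OwnerID}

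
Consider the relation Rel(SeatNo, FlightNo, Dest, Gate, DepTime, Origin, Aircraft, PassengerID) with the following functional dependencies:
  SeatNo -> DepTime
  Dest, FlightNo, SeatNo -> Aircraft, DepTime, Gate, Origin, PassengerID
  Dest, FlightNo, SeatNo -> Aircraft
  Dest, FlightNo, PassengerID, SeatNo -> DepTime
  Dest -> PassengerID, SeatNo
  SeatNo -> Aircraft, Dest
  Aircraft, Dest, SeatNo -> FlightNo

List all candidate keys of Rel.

Closure of {Dest} is {Aircraft, DepTime, Dest, FlightNo, Gate, Origin, PassengerID, SeatNo}, the whole schema; {Dest} is a candidate key.
Closure of {SeatNo} is {Aircraft, DepTime, Dest, FlightNo, Gate, Origin, PassengerID, SeatNo}, the whole schema; {SeatNo} is a candidate key.
Any other superkey properly contains one of these, so there are no further candidate keys.

{Dest}, {SeatNo}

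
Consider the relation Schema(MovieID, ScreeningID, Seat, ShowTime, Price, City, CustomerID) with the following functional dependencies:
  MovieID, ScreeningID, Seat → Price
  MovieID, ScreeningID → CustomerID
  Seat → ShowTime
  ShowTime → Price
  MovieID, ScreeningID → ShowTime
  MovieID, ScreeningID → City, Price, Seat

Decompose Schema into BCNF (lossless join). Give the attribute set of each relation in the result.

{City, CustomerID, MovieID, ScreeningID, Seat}; {Price, ShowTime}; {Seat, ShowTime}

Candidate key of the original relation: {MovieID, ScreeningID}.
In {City, CustomerID, MovieID, Price, ScreeningID, Seat, ShowTime}, {Seat} is not a superkey ({Seat}⁺ restricted to this set is {Price, Seat, ShowTime}), so split on Seat → Price, ShowTime into {Price, Seat, ShowTime} and {City, CustomerID, MovieID, ScreeningID, Seat}.
In {Price, Seat, ShowTime}, {ShowTime} is not a superkey ({ShowTime}⁺ restricted to this set is {Price, ShowTime}), so split on ShowTime → Price into {Price, ShowTime} and {Seat, ShowTime}.
{Price, ShowTime} is in BCNF.
{Seat, ShowTime} is in BCNF.
{City, CustomerID, MovieID, ScreeningID, Seat} is in BCNF.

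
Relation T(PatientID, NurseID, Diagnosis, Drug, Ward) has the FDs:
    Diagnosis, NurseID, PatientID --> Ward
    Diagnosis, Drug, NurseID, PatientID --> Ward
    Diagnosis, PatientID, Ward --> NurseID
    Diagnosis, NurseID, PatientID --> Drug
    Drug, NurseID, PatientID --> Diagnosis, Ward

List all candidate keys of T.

{PatientID} never appears on the right of any FD, so every key must include it.
{Diagnosis, NurseID, PatientID}⁺ = {Diagnosis, Drug, NurseID, PatientID, Ward} — all of the relation — so {Diagnosis, NurseID, PatientID} is a candidate key.
{Diagnosis, PatientID, Ward}⁺ = {Diagnosis, Drug, NurseID, PatientID, Ward} — all of the relation — so {Diagnosis, PatientID, Ward} is a candidate key.
{Drug, NurseID, PatientID}⁺ = {Diagnosis, Drug, NurseID, PatientID, Ward} — all of the relation — so {Drug, NurseID, PatientID} is a candidate key.
No proper subset of any of these is a key, and no other minimal superkey exists.

{Diagnosis, NurseID, PatientID}, {Diagnosis, PatientID, Ward}, {Drug, NurseID, PatientID}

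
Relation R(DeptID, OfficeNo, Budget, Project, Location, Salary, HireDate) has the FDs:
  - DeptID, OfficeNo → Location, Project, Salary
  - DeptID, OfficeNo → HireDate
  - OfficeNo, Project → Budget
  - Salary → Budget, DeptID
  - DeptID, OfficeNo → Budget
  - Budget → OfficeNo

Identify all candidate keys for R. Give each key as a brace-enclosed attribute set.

{Salary} is a candidate key since {Salary}⁺ = {Budget, DeptID, HireDate, Location, OfficeNo, Project, Salary} covers every attribute.
{Budget, DeptID} is a candidate key since {Budget, DeptID}⁺ = {Budget, DeptID, HireDate, Location, OfficeNo, Project, Salary} covers every attribute.
{DeptID, OfficeNo} is a candidate key since {DeptID, OfficeNo}⁺ = {Budget, DeptID, HireDate, Location, OfficeNo, Project, Salary} covers every attribute.
No proper subset of any of these is a key, and no other minimal superkey exists.

{Budget, DeptID}, {DeptID, OfficeNo}, {Salary}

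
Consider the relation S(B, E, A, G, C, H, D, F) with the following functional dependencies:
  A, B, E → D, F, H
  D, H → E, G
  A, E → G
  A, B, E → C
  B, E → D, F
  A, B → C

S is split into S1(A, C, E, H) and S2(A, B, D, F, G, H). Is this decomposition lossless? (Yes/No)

No

The shared attributes are {A, H} and {A, H}⁺ = {A, H}.
S1 ⊄ {A, H} and S2 ⊄ {A, H}, so the split is lossy.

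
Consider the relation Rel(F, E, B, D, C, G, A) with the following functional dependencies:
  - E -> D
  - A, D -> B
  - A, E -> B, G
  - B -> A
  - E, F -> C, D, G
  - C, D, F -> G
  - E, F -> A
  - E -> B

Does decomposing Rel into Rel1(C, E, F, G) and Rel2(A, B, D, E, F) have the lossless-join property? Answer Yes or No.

Common attributes: {E, F}; their closure is {A, B, C, D, E, F, G}.
Since Rel1 ⊆ {A, B, C, D, E, F, G}, the intersection is a superkey of Rel1; the decomposition is lossless.

Yes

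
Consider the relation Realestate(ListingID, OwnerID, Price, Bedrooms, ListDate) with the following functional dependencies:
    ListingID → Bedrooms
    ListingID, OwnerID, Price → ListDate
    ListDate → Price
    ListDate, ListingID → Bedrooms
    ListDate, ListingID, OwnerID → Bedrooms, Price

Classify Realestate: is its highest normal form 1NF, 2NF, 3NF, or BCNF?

Candidate keys: {ListDate, ListingID, OwnerID}, {ListingID, OwnerID, Price}. Prime attributes: {ListDate, ListingID, OwnerID, Price}.
ListingID → Bedrooms: {ListingID}⁺ = {Bedrooms, ListingID}, which is not all of the attributes, so the left side is not a superkey — BCNF is violated.
ListingID → Bedrooms has non-prime {Bedrooms} on the right and a non-superkey on the left, so 3NF fails.
The proper key subset {ListingID} of {ListDate, ListingID, OwnerID} determines non-prime {Bedrooms}, so the relation is not even in 2NF.

1NF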